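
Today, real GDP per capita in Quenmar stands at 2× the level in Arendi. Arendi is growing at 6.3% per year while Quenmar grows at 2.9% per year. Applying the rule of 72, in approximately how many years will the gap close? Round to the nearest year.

around 21 years

The growth-rate gap is 6.3% − 2.9% = 3.4 percentage points.
So the ratio between them halves every 72/3.4 ≈ 21.18 years.
A 2× gap closes after 1 halving: 1 × 21.18 ≈ 21 years.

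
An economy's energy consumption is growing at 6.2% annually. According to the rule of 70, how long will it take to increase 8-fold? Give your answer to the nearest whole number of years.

34 years

Doubling time ≈ 70/6.2 = 11.29 years.
Getting to 8× needs 3 doublings: 3 × 11.29 ≈ 34 years.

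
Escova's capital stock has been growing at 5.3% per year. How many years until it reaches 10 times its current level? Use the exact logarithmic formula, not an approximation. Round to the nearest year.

t = ln(10) / ln(1 + 0.053) = 2.3026 / 0.051643 ≈ 44.59.
≈ 45 years.

45 years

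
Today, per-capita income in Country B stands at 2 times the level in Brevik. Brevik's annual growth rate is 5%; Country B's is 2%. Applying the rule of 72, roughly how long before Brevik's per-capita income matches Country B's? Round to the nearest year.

≈ 24 years

What matters is the difference: 3 pp.
Rule of 72 on the gap: the ratio halves every 72/3 ≈ 24.00 years.
A 2 times gap closes after 1 halving: 1 × 24.00 ≈ 24 years.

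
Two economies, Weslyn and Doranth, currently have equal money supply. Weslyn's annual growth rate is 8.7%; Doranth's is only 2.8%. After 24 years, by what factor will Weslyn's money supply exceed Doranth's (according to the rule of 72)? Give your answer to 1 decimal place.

around 3.9 times

Only the 5.9-point difference matters.
72/5.9 ≈ 12.20 years per doubling of the ratio; 24 years gives 1.97 doublings, so ≈ 3.9×.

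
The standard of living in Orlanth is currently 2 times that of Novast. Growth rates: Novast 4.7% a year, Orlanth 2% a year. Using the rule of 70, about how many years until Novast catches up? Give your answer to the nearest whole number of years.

around 26 years

Novast gains on Orlanth at 4.7% − 2% = 2.7 points a year.
At that relative rate the gap halves every 70/2.7 ≈ 25.93 years.
A 2 times gap closes after 1 halving: 1 × 25.93 ≈ 26 years.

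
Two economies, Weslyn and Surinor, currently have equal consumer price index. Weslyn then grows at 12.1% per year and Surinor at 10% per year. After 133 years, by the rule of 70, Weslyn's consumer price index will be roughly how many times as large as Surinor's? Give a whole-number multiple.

Rate gap = 12.1% − 10% = 2.1 points.
The ratio doubles every 70/2.1 ≈ 33.33 years.
133/33.33 ≈ 3.99 doublings → ratio ≈ 2^3.99 ≈ 16.

≈ 16 times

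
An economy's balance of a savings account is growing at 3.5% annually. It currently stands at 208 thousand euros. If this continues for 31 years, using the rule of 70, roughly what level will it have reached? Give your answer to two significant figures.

Doubling time ≈ 70/3.5 = 20.00 years.
31 years is 31/20.00 ≈ 1.55 doublings, a factor of 2^1.55 ≈ 2.93.
208 × 2.93 ≈ 610 thousand euros.

around 610 thousand euros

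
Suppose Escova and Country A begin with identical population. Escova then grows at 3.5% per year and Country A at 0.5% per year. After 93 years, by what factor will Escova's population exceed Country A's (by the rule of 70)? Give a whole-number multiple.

Escova pulls ahead at 3 pp per year, so the ratio doubles every 70/3 ≈ 23.33 years.
In 93 years that's 3.99 doublings: 2^3.99 ≈ 16.

approximately 16 times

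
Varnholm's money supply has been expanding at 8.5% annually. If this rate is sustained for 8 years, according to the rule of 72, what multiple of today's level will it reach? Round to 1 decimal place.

around 1.9 times

Doubling time ≈ 72/8.5 = 8.47 years.
8 years / 8.47 ≈ 0.94 doublings → factor 2^0.94 ≈ 1.9.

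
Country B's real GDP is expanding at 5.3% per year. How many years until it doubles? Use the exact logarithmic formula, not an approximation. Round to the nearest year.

13 years

t = ln(2) / ln(1 + 0.053) = 0.6931 / 0.051643 ≈ 13.42.
≈ 13 years.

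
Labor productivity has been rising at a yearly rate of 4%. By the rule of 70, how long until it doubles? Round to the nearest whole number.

18 years

Doubling time ≈ 70 / 4 = 17.50 years.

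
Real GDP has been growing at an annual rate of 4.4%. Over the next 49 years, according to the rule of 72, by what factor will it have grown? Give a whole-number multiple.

At 4.4% one doubling takes ≈ 16.36 years; 49 years is 3 of them, so ×8.

approximately 8 times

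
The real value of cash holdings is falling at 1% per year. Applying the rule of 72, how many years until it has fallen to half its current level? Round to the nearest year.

Halving time ≈ 72 / 1 = 72.00 → 72 years.

≈ 72 years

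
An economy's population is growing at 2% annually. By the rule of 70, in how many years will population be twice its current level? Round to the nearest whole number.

around 35 years

Doubling time ≈ 70 / 2 = 35.00 years.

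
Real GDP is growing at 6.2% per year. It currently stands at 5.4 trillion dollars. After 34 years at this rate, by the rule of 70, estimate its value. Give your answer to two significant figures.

roughly 44 trillion dollars

Doubling time ≈ 70/6.2 = 11.29 years.
34 years is 34/11.29 ≈ 3.01 doublings, a factor of 2^3.01 ≈ 8.06.
5.4 × 8.06 ≈ 44 trillion dollars.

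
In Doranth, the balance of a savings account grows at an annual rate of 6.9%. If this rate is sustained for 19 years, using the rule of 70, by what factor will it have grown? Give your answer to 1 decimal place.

Doubling time ≈ 70/6.9 = 10.14 years.
19 years / 10.14 ≈ 1.87 doublings → factor 2^1.87 ≈ 3.7.

approximately 3.7 times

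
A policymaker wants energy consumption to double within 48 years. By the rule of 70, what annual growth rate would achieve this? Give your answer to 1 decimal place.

around 1.5% a year

70 / 48 ≈ 1.46, so about 1.5% a year.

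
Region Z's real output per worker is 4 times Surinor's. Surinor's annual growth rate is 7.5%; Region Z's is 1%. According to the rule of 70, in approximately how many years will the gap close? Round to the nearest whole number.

What matters is the difference: 6.5 pp.
Rule of 70 on the gap: the ratio halves every 70/6.5 ≈ 10.77 years.
A 4 times gap closes after 2 halvings: 2 × 10.77 ≈ 22 years.

about 22 years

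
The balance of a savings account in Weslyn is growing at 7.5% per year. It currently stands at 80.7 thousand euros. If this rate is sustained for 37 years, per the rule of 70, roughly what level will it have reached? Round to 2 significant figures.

around 1300 thousand euros

Doubling time ≈ 70/7.5 = 9.33 years.
37 years is 37/9.33 ≈ 3.97 doublings, a factor of 2^3.97 ≈ 15.67.
80.7 × 15.67 ≈ 1300 thousand euros.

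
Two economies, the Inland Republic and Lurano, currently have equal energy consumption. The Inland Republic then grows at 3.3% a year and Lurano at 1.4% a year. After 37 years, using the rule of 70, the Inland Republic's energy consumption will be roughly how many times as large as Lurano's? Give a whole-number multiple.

around 2 times

Rate gap = 3.3% − 1.4% = 1.9 points.
The ratio doubles every 70/1.9 ≈ 36.84 years.
37/36.84 ≈ 1.00 doublings → ratio ≈ 2^1.00 ≈ 2.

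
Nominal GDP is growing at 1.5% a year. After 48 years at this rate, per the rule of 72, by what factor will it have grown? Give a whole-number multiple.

At 1.5% one doubling takes ≈ 48.00 years; 48 years is 1 of them, so ×2.

≈ 2 times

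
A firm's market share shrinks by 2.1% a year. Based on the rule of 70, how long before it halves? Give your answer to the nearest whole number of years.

about 33 years

Falling at 2.1%, it halves about every 70/2.1 = 33.33 years.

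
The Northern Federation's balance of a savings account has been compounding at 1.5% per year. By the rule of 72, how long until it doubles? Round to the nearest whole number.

At 1.5%, doubling takes about 72/1.5 = 48.00 years.

about 48 years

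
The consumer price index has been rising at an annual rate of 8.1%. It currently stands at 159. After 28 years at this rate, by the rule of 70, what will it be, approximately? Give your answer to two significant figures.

It doubles every 70/8.1 ≈ 8.64 years, so 28 years is 3.24 doublings.
2^3.24 ≈ 9.45; 159 × 9.45 ≈ 1500.

around 1500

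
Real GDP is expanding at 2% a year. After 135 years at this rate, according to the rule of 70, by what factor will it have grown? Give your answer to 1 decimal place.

≈ 14.5 times

Doubles every ≈ 35.00 years (70/2).
135 years is 3.86 doublings; 2^3.86 ≈ 14.5×.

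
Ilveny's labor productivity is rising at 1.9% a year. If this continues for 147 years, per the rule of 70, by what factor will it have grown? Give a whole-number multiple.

around 16 times

70/1.9 ≈ 36.84 years per doubling.
147 years fits 4 doublings: 2^4 = 16.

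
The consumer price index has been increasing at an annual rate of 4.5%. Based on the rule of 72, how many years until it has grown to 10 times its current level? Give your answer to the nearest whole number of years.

roughly 53 years

One doubling takes 72/4.5 = 16.00 years.
10× is log₂ 10 ≈ 3.32 doublings, so ≈ 3.32 × 16.00 = 53 years.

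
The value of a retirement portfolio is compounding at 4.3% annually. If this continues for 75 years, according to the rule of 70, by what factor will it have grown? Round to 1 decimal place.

Doubling time ≈ 70/4.3 = 16.28 years.
75 years / 16.28 ≈ 4.61 doublings → factor 2^4.61 ≈ 24.4.

roughly 24.4 times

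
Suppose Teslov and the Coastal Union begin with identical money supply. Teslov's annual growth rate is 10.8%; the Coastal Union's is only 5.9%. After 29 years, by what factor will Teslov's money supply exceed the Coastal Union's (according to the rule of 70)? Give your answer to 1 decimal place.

≈ 4.1 times

Teslov pulls ahead at 4.9 pp per year, so the ratio doubles every 70/4.9 ≈ 14.29 years.
In 29 years that's 2.03 doublings: 2^2.03 ≈ 4.1.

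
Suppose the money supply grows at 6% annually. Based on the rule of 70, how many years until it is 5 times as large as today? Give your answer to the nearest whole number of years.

Doubling time ≈ 70/6 = 11.67 years.
5× is log₂ 5 ≈ 2.32 doublings, so ≈ 2.32 × 11.67 = 27 years.

≈ 27 years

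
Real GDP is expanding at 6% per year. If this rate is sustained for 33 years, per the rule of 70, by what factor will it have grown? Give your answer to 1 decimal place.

7.1 times

Doubles every ≈ 11.67 years (70/6).
33 years is 2.83 doublings; 2^2.83 ≈ 7.1×.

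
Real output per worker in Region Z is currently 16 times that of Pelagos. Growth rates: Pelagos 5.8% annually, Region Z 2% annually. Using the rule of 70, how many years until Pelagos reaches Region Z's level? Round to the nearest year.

around 74 years

The growth-rate gap is 5.8% − 2% = 3.8 percentage points.
So the ratio between them halves every 70/3.8 ≈ 18.42 years.
A 16 times gap closes after 4 halvings: 4 × 18.42 ≈ 74 years.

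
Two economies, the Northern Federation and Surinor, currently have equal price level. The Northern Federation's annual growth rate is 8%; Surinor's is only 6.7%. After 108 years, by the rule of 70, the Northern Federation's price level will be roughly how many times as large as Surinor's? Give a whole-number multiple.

about 4 times

the Northern Federation pulls ahead at 1.3 pp per year, so the ratio doubles every 70/1.3 ≈ 53.85 years.
In 108 years that's 2.01 doublings: 2^2.01 ≈ 4.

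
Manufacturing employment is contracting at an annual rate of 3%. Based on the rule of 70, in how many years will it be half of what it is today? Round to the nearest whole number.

roughly 23 years

Halving time ≈ 70 / 3 = 23.33 → 23 years.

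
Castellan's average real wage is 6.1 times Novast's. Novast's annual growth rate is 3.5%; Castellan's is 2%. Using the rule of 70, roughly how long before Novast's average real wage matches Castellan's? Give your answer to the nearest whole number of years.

Novast gains on Castellan at 3.5% − 2% = 1.5 points a year.
At that relative rate the gap halves every 70/1.5 ≈ 46.67 years.
A 6.1 times gap takes log₂(6.1) ≈ 2.61 halvings to close: 2.61 × 46.67 ≈ 122 years.

≈ 122 years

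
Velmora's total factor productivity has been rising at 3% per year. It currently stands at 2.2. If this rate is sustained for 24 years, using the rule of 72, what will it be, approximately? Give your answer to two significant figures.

It doubles every 72/3 ≈ 24.00 years, so 24 years is 1.00 doublings.
2^1.00 ≈ 2.00; 2.2 × 2.00 ≈ 4.4.

approximately 4.4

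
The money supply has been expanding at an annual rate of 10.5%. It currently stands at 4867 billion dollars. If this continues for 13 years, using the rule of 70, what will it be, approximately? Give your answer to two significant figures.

about 19000 billion dollars

Doubling time ≈ 70/10.5 = 6.67 years.
13 years is 13/6.67 ≈ 1.95 doublings, a factor of 2^1.95 ≈ 3.86.
4867 × 3.86 ≈ 19000 billion dollars.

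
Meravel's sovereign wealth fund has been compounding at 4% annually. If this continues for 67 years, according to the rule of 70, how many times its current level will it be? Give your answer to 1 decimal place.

Doubles every ≈ 17.50 years (70/4).
67 years is 3.83 doublings; 2^3.83 ≈ 14.2×.

approximately 14.2 times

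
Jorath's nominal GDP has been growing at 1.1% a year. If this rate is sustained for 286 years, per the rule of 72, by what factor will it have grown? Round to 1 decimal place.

≈ 20.7 times

Doubling time ≈ 72/1.1 = 65.45 years.
286 years / 65.45 ≈ 4.37 doublings → factor 2^4.37 ≈ 20.7.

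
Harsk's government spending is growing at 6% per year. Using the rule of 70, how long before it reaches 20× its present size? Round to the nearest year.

50 years

At 6% it doubles every 70/6 ≈ 11.67 years.
Reaching 20× takes log₂(20) ≈ 4.32 doublings.
4.32 × 11.67 ≈ 50 years.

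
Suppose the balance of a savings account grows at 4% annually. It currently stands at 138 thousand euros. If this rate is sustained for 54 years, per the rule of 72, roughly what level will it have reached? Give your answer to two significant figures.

roughly 1100 thousand euros

Doubling time ≈ 72/4 = 18.00 years.
54 years is 54/18.00 ≈ 3.00 doublings, a factor of 2^3.00 ≈ 8.00.
138 × 8.00 ≈ 1100 thousand euros.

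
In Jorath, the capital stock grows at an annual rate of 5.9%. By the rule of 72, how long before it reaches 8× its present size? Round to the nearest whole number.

One doubling takes 72/5.9 = 12.20 years.
Getting to 8× needs 3 doublings: 3 × 12.20 ≈ 37 years.

about 37 years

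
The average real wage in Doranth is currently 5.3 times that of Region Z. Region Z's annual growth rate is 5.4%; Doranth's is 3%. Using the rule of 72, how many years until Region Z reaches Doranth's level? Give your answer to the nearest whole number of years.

≈ 72 years

Region Z gains on Doranth at 5.4% − 3% = 2.4 points a year.
At that relative rate the gap halves every 72/2.4 ≈ 30.00 years.
A 5.3 times gap takes log₂(5.3) ≈ 2.41 halvings to close: 2.41 × 30.00 ≈ 72 years.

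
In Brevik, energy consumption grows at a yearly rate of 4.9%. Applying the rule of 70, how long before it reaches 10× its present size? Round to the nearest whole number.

47 years

Doubling time ≈ 70/4.9 = 14.29 years.
10× is log₂ 10 ≈ 3.32 doublings, so ≈ 3.32 × 14.29 = 47 years.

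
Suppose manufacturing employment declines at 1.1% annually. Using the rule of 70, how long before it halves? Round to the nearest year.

64 years

The rule works in reverse for decay: 70/1.1 ≈ 63.64 years to halve.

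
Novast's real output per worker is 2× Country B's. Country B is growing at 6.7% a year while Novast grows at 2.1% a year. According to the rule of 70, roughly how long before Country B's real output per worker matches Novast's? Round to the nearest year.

approximately 15 years

The growth-rate gap is 6.7% − 2.1% = 4.6 percentage points.
So the ratio between them halves every 70/4.6 ≈ 15.22 years.
A 2× gap closes after 1 halving: 1 × 15.22 ≈ 15 years.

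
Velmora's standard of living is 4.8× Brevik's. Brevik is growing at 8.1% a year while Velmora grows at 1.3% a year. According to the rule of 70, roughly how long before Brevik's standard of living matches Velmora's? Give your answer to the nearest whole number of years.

Brevik gains on Velmora at 8.1% − 1.3% = 6.8 points a year.
At that relative rate the gap halves every 70/6.8 ≈ 10.29 years.
A 4.8× gap takes log₂(4.8) ≈ 2.26 halvings to close: 2.26 × 10.29 ≈ 23 years.

23 years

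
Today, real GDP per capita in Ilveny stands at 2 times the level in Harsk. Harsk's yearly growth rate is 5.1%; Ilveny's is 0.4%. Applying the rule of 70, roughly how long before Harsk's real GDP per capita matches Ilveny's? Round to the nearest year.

roughly 15 years

Harsk gains on Ilveny at 5.1% − 0.4% = 4.7 points a year.
At that relative rate the gap halves every 70/4.7 ≈ 14.89 years.
A 2 times gap closes after 1 halving: 1 × 14.89 ≈ 15 years.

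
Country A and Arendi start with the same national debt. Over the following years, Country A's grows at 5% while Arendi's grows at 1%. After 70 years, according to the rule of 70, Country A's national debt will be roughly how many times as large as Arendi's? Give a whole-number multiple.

approximately 16 times

Rate gap = 5% − 1% = 4 points.
The ratio doubles every 70/4 ≈ 17.50 years.
70/17.50 ≈ 4.00 doublings → ratio ≈ 2^4.00 ≈ 16.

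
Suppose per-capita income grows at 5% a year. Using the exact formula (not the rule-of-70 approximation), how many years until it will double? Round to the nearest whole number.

t = ln(2) / ln(1 + 0.05) = 0.6931 / 0.048790 ≈ 14.21.
≈ 14 years.

14 years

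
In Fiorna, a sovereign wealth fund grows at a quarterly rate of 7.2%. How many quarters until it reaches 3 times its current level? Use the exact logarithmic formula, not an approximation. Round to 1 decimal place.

t = ln(3) / ln(1 + 0.072) = 1.0986 / 0.069526 ≈ 15.80.

15.8 quarters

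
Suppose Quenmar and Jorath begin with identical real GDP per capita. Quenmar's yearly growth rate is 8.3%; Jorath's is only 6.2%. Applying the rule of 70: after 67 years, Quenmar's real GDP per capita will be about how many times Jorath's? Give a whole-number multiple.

Quenmar pulls ahead at 2.1 pp per year, so the ratio doubles every 70/2.1 ≈ 33.33 years.
In 67 years that's 2.01 doublings: 2^2.01 ≈ 4.

approximately 4 times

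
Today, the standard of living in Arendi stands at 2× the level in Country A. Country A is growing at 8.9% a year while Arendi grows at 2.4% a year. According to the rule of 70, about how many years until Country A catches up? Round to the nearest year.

11 years

Country A gains on Arendi at 8.9% − 2.4% = 6.5 points a year.
At that relative rate the gap halves every 70/6.5 ≈ 10.77 years.
A 2× gap closes after 1 halving: 1 × 10.77 ≈ 11 years.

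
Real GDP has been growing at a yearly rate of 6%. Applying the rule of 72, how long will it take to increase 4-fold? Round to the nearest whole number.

roughly 24 years

At 6% it doubles every 72/6 ≈ 12.00 years.
4 = 2^2, so 2 doublings → 24 years.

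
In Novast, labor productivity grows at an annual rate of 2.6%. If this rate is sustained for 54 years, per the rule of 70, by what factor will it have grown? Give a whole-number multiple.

Doubling time ≈ 70/2.6 = 26.92 years.
54/26.92 ≈ 2 doublings, so about 2^2 = 4×.

about 4 times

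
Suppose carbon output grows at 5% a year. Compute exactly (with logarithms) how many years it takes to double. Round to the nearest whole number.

14 years

t = ln(2) / ln(1 + 0.05) = 0.6931 / 0.048790 ≈ 14.21.
≈ 14 years.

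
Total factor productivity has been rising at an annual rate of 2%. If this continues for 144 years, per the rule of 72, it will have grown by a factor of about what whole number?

approximately 16 times

Doubling time ≈ 72/2 = 36.00 years.
144/36.00 ≈ 4 doublings, so about 2^4 = 16×.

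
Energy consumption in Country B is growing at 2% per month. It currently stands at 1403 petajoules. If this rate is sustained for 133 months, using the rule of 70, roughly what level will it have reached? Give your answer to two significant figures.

It doubles every 70/2 ≈ 35.00 months, so 133 months is 3.80 doublings.
2^3.80 ≈ 13.93; 1403 × 13.93 ≈ 20000 petajoules.

around 20000 petajoules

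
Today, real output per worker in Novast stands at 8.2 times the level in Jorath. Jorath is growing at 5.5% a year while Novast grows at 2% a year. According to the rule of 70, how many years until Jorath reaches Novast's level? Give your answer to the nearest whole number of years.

Jorath gains on Novast at 5.5% − 2% = 3.5 points a year.
At that relative rate the gap halves every 70/3.5 ≈ 20.00 years.
An 8.2 times gap takes log₂(8.2) ≈ 3.04 halvings to close: 3.04 × 20.00 ≈ 61 years.

around 61 years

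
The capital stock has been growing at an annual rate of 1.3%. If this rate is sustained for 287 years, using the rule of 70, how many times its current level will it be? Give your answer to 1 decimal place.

about 40.2 times

Doubles every ≈ 53.85 years (70/1.3).
287 years is 5.33 doublings; 2^5.33 ≈ 40.2×.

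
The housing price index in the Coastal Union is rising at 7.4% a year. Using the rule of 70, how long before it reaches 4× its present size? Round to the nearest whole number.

Doubling time ≈ 70/7.4 = 9.46 years.
Getting to 4× needs 2 doublings: 2 × 9.46 ≈ 19 years.

around 19 years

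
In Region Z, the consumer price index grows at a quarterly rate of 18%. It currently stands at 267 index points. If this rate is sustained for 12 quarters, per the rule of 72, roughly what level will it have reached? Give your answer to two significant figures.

≈ 2100 index points

It doubles every 72/18 ≈ 4.00 quarters, so 12 quarters is 3.00 doublings.
2^3.00 ≈ 8.00; 267 × 8.00 ≈ 2100 index points.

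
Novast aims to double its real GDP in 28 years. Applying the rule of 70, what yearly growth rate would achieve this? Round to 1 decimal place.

70 / 28 ≈ 2.50, so about 2.5% per year.

approximately 2.5%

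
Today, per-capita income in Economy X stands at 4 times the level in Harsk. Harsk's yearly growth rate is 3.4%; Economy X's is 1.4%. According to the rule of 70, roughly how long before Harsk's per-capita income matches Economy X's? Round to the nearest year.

What matters is the difference: 2 pp.
Rule of 70 on the gap: the ratio halves every 70/2 ≈ 35.00 years.
A 4 times gap closes after 2 halvings: 2 × 35.00 ≈ 70 years.

≈ 70 years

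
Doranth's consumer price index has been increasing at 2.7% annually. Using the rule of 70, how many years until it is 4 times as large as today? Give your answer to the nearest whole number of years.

Doubling time ≈ 70/2.7 = 25.93 years.
4 = 2^2, so 2 doublings → 52 years.

about 52 years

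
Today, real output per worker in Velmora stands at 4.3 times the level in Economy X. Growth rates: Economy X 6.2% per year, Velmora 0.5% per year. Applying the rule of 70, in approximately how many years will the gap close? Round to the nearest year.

What matters is the difference: 5.7 pp.
Rule of 70 on the gap: the ratio halves every 70/5.7 ≈ 12.28 years.
A 4.3 times gap takes log₂(4.3) ≈ 2.10 halvings to close: 2.10 × 12.28 ≈ 26 years.

roughly 26 years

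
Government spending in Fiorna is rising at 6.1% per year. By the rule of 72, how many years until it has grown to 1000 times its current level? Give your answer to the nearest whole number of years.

around 118 years

At 6.1% it doubles every 72/6.1 ≈ 11.80 years.
1000× is log₂ 1000 ≈ 9.97 doublings, so ≈ 9.97 × 11.80 = 118 years.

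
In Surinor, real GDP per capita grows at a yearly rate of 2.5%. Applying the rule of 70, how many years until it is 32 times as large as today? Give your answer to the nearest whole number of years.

One doubling takes 70/2.5 = 28.00 years.
Getting to 32× needs 5 doublings: 5 × 28.00 ≈ 140 years.

approximately 140 years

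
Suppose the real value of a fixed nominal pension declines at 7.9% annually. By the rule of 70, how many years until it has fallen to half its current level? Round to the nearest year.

around 9 years

The rule works in reverse for decay: 70/7.9 ≈ 8.86 years to halve.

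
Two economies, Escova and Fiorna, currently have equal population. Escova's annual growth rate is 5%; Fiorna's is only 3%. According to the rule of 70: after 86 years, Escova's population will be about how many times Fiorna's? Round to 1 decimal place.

approximately 5.5 times

Escova pulls ahead at 2 pp per year, so the ratio doubles every 70/2 ≈ 35.00 years.
In 86 years that's 2.46 doublings: 2^2.46 ≈ 5.5.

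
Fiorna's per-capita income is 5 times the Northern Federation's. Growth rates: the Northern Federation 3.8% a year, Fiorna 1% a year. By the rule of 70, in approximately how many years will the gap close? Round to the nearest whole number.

around 58 years

What matters is the difference: 2.8 pp.
Rule of 70 on the gap: the ratio halves every 70/2.8 ≈ 25.00 years.
A 5 times gap takes log₂(5) ≈ 2.32 halvings to close: 2.32 × 25.00 ≈ 58 years.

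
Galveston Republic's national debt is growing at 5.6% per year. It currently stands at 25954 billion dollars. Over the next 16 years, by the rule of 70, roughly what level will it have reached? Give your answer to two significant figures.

Doubling time ≈ 70/5.6 = 12.50 years.
16 years is 16/12.50 ≈ 1.28 doublings, a factor of 2^1.28 ≈ 2.43.
25954 × 2.43 ≈ 63000 billion dollars.

around 63000 billion dollars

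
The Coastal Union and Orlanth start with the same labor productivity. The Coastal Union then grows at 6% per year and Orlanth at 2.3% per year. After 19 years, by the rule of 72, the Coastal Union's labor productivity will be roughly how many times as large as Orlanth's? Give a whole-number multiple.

Rate gap = 6% − 2.3% = 3.7 points.
The ratio doubles every 72/3.7 ≈ 19.46 years.
19/19.46 ≈ 0.98 doublings → ratio ≈ 2^0.98 ≈ 2.

around 2 times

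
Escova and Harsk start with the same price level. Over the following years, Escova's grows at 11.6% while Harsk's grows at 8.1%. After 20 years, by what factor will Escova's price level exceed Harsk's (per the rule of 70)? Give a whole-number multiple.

Rate gap = 11.6% − 8.1% = 3.5 points.
The ratio doubles every 70/3.5 ≈ 20.00 years.
20/20.00 ≈ 1.00 doublings → ratio ≈ 2^1.00 ≈ 2.

around 2 times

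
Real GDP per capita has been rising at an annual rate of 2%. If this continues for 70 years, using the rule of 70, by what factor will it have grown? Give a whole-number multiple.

about 4 times

Doubling time ≈ 70/2 = 35.00 years.
70/35.00 ≈ 2 doublings, so about 2^2 = 4×.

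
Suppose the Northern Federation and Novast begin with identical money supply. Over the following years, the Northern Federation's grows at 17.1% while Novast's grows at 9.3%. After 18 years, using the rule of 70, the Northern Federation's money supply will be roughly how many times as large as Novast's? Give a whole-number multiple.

4 times

the Northern Federation pulls ahead at 7.8 pp per year, so the ratio doubles every 70/7.8 ≈ 8.97 years.
In 18 years that's 2.01 doublings: 2^2.01 ≈ 4.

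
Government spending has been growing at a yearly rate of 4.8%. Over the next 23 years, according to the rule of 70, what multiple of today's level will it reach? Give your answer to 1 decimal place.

around 3.0 times

Doubles every ≈ 14.58 years (70/4.8).
23 years is 1.58 doublings; 2^1.58 ≈ 3.0×.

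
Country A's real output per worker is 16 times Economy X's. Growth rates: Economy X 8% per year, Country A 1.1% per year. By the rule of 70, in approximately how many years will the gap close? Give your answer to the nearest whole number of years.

Economy X gains on Country A at 8% − 1.1% = 6.9 points a year.
At that relative rate the gap halves every 70/6.9 ≈ 10.14 years.
A 16 times gap closes after 4 halvings: 4 × 10.14 ≈ 41 years.

approximately 41 years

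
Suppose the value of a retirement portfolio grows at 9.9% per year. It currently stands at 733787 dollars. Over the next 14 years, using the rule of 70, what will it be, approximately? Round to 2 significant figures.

around 2900000 dollars

Doubling time ≈ 70/9.9 = 7.07 years.
14 years is 14/7.07 ≈ 1.98 doublings, a factor of 2^1.98 ≈ 3.94.
733787 × 3.94 ≈ 2900000 dollars.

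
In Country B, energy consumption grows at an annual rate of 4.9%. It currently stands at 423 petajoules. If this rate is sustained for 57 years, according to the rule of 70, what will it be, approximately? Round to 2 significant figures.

It doubles every 70/4.9 ≈ 14.29 years, so 57 years is 3.99 doublings.
2^3.99 ≈ 15.89; 423 × 15.89 ≈ 6700 petajoules.

≈ 6700 petajoules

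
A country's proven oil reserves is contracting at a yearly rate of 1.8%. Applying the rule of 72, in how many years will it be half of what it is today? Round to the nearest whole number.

Halving time ≈ 72 / 1.8 = 40.00 → 40 years.

about 40 years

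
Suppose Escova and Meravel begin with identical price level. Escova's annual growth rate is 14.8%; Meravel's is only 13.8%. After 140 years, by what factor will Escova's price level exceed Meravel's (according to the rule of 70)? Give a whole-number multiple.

around 4 times

Only the 1-point difference matters.
70/1 ≈ 70.00 years per doubling of the ratio; 140 years gives 2.00 doublings, so ≈ 4×.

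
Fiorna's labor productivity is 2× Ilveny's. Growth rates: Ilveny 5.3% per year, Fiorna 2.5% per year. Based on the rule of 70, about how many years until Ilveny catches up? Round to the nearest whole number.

around 25 years

Ilveny gains on Fiorna at 5.3% − 2.5% = 2.8 points a year.
At that relative rate the gap halves every 70/2.8 ≈ 25.00 years.
A 2× gap closes after 1 halving: 1 × 25.00 ≈ 25 years.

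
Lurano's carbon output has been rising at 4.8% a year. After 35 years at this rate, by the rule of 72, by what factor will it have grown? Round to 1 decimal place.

Doubling time ≈ 72/4.8 = 15.00 years.
35 years / 15.00 ≈ 2.33 doublings → factor 2^2.33 ≈ 5.0.

roughly 5.0 times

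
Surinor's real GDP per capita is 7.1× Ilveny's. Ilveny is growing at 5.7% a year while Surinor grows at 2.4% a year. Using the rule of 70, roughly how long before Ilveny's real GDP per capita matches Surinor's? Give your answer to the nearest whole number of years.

roughly 60 years

Ilveny gains on Surinor at 5.7% − 2.4% = 3.3 points a year.
At that relative rate the gap halves every 70/3.3 ≈ 21.21 years.
A 7.1× gap takes log₂(7.1) ≈ 2.83 halvings to close: 2.83 × 21.21 ≈ 60 years.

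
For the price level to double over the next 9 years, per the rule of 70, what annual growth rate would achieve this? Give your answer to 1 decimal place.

roughly 7.8% annually

70 / 9 ≈ 7.78, so about 7.8% annually.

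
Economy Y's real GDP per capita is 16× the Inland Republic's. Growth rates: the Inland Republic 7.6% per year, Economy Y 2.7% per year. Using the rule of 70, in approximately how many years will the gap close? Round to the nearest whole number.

approximately 57 years

the Inland Republic gains on Economy Y at 7.6% − 2.7% = 4.9 points a year.
At that relative rate the gap halves every 70/4.9 ≈ 14.29 years.
A 16× gap closes after 4 halvings: 4 × 14.29 ≈ 57 years.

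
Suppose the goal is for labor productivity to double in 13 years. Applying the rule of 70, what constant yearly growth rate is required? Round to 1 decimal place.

70 / 13 ≈ 5.38, so about 5.4% per year.

≈ 5.4% per year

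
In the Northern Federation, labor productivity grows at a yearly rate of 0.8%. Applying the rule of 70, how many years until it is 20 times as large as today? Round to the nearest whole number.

One doubling takes 70/0.8 = 87.50 years.
Reaching 20× takes log₂(20) ≈ 4.32 doublings.
4.32 × 87.50 ≈ 378 years.

about 378 years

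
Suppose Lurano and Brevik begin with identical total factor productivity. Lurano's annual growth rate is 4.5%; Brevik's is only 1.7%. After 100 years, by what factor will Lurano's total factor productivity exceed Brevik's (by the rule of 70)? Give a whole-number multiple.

Lurano pulls ahead at 2.8 pp per year, so the ratio doubles every 70/2.8 ≈ 25.00 years.
In 100 years that's 4.00 doublings: 2^4.00 ≈ 16.

about 16 times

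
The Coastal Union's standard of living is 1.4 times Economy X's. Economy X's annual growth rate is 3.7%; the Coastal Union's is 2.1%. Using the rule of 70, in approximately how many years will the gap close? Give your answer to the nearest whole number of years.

Economy X gains on the Coastal Union at 3.7% − 2.1% = 1.6 points a year.
At that relative rate the gap halves every 70/1.6 ≈ 43.75 years.
A 1.4 times gap takes log₂(1.4) ≈ 0.49 halvings to close: 0.49 × 43.75 ≈ 21 years.

≈ 21 years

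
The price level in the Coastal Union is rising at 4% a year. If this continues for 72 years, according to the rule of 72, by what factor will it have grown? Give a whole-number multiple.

Doubling time ≈ 72/4 = 18.00 years.
72/18.00 ≈ 4 doublings, so about 2^4 = 16×.

around 16 times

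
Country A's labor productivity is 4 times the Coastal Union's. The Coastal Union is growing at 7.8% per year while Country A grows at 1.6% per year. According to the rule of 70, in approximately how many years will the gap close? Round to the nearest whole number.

about 23 years

What matters is the difference: 6.2 pp.
Rule of 70 on the gap: the ratio halves every 70/6.2 ≈ 11.29 years.
A 4 times gap closes after 2 halvings: 2 × 11.29 ≈ 23 years.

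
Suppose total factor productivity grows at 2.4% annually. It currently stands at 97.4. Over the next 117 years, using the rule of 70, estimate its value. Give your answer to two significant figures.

1600

It doubles every 70/2.4 ≈ 29.17 years, so 117 years is 4.01 doublings.
2^4.01 ≈ 16.11; 97.4 × 16.11 ≈ 1600.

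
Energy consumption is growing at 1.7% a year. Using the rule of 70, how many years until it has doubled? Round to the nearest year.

At 1.7%, doubling takes about 70/1.7 = 41.18 years.

around 41 years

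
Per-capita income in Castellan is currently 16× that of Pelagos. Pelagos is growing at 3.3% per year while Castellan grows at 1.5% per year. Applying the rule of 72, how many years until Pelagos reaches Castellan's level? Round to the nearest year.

Pelagos gains on Castellan at 3.3% − 1.5% = 1.8 points a year.
At that relative rate the gap halves every 72/1.8 ≈ 40.00 years.
A 16× gap closes after 4 halvings: 4 × 40.00 ≈ 160 years.

around 160 years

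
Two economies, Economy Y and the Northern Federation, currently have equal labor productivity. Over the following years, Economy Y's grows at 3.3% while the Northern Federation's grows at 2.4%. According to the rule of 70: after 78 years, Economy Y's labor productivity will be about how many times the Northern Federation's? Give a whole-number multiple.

around 2 times

Only the 0.9-point difference matters.
70/0.9 ≈ 77.78 years per doubling of the ratio; 78 years gives 1.00 doublings, so ≈ 2×.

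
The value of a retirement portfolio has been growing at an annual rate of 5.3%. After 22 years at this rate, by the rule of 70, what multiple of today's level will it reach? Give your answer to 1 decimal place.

Doubles every ≈ 13.21 years (70/5.3).
22 years is 1.67 doublings; 2^1.67 ≈ 3.2×.

3.2 times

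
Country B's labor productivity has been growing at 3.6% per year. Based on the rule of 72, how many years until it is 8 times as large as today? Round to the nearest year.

about 60 years

Doubling time ≈ 72/3.6 = 20.00 years.
8 = 2^3, so 3 doublings → 60 years.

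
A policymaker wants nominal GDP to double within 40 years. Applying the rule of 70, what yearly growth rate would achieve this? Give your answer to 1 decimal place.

70 / 40 ≈ 1.75, so about 1.8% per year.

about 1.8% per year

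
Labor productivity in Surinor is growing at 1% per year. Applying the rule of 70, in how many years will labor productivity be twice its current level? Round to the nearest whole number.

Doubling time ≈ 70 / 1 = 70.00 years.

70 years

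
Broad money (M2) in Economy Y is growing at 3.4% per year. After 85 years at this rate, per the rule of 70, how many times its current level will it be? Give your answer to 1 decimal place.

≈ 17.5 times

Doubling time ≈ 70/3.4 = 20.59 years.
85 years / 20.59 ≈ 4.13 doublings → factor 2^4.13 ≈ 17.5.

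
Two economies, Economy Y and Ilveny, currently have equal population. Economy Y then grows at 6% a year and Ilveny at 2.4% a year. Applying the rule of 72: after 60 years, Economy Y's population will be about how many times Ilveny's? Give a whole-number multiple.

approximately 8 times

Only the 3.6-point difference matters.
72/3.6 ≈ 20.00 years per doubling of the ratio; 60 years gives 3.00 doublings, so ≈ 8×.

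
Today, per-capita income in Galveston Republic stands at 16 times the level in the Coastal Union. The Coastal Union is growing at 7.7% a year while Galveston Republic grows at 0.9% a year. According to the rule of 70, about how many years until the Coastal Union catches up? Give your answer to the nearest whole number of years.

around 41 years

What matters is the difference: 6.8 pp.
Rule of 70 on the gap: the ratio halves every 70/6.8 ≈ 10.29 years.
A 16 times gap closes after 4 halvings: 4 × 10.29 ≈ 41 years.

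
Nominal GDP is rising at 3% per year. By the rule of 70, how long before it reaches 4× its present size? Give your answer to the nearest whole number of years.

approximately 47 years

Doubling time ≈ 70/3 = 23.33 years.
4× is 2 doublings, so 2 × 23.33 ≈ 47 years.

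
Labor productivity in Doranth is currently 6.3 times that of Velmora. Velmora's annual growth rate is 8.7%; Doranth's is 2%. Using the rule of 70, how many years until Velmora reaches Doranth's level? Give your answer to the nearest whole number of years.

≈ 28 years

The growth-rate gap is 8.7% − 2% = 6.7 percentage points.
So the ratio between them halves every 70/6.7 ≈ 10.45 years.
A 6.3 times gap takes log₂(6.3) ≈ 2.66 halvings to close: 2.66 × 10.45 ≈ 28 years.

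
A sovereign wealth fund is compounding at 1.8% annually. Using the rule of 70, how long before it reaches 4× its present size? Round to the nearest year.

One doubling takes 70/1.8 = 38.89 years.
4 = 2^2, so 2 doublings → 78 years.

about 78 years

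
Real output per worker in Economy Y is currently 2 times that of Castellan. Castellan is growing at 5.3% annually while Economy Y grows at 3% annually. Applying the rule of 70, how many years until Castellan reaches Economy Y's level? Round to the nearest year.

What matters is the difference: 2.3 pp.
Rule of 70 on the gap: the ratio halves every 70/2.3 ≈ 30.43 years.
A 2 times gap closes after 1 halving: 1 × 30.43 ≈ 30 years.

30 years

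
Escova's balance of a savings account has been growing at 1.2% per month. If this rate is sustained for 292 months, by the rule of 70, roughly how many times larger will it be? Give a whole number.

approximately 32 times

At 1.2% one doubling takes ≈ 58.33 months; 292 months is 5 of them, so ×32.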